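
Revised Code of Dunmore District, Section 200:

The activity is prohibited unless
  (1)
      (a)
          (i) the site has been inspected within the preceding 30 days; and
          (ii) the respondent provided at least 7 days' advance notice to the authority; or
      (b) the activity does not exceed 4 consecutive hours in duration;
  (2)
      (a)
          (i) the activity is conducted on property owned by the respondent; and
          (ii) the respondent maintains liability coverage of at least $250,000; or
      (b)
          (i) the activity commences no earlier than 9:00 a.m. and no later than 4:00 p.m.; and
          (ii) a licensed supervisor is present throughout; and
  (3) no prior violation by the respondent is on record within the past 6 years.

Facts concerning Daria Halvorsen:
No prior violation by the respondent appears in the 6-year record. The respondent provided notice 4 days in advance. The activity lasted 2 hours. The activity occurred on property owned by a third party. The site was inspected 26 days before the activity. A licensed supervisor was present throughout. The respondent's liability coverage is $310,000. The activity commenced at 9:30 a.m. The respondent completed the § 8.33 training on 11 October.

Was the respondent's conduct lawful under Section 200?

(i) site inspected — met.
(ii) ≥7 days' notice — not met.
(a): T AND F → false.
(b) ≤ 4 hrs duration — satisfied.
(1) = F OR T = true.
(i) own property — fails.
(ii) coverage ≥ $250,000 — satisfied.
(a) = F AND T = false.
(i) start within hours — met.
(ii) supervisor present — holds.
(b) = T AND T = true.
(2) = F OR T = true.
(3) no prior violation — holds.
Overall: T AND T AND T → true.

Yes — lawful.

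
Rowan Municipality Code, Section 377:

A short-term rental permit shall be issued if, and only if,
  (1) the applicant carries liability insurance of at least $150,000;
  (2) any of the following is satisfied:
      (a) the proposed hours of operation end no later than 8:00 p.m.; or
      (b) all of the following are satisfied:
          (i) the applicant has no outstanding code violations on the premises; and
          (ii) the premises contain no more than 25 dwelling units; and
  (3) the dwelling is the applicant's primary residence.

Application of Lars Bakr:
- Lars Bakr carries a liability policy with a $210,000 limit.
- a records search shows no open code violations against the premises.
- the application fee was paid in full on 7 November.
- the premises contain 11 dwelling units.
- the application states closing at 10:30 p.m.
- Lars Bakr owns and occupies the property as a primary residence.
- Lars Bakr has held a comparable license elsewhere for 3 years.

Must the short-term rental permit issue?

Yes — granted.

(1) insurance ≥ $150,000 — holds.
(a) closes by 8 p.m. — not met.
(i) no code violations — met.
(ii) ≤ 25 units — holds.
So (b) is satisfied (T AND T).
(2) = F OR T = true.
(3) primary residence — satisfied.
Overall: T AND T AND T → true.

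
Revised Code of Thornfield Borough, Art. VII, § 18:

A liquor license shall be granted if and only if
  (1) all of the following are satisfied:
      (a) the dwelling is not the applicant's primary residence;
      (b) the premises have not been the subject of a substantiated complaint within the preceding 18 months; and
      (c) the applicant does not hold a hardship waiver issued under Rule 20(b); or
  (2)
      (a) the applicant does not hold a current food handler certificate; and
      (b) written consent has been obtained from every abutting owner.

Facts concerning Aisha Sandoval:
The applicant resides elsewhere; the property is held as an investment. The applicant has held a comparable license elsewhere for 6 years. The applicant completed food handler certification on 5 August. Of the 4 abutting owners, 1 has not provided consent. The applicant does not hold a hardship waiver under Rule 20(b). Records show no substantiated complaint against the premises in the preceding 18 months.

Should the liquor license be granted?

Yes — granted.

(a) not (primary residence) — holds.
(b) no complaint in 18 mo. — satisfied.
(c) not (hardship waiver) — satisfied.
(1) = T AND T AND T = true.
(a) not (food handler cert.) — fails.
(b) all abutters consent — fails.
So (2) is not satisfied (F AND F).
So Overall is satisfied (T OR F).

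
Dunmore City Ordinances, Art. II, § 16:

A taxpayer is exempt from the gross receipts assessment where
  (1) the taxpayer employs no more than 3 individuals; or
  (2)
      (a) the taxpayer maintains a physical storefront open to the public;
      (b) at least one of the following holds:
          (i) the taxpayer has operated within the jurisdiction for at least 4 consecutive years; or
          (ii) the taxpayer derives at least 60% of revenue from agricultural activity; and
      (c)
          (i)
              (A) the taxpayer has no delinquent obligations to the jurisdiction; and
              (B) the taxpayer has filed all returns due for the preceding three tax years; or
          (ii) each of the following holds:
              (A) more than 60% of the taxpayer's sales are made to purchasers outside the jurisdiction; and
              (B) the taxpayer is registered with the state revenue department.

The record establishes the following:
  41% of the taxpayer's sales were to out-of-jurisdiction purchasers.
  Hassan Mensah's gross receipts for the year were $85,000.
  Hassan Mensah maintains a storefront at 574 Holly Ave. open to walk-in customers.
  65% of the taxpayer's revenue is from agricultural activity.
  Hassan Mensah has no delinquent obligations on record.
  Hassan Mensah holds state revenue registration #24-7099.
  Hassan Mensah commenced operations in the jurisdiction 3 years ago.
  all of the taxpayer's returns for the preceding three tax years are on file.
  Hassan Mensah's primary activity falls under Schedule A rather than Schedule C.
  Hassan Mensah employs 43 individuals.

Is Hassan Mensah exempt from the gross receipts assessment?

(1) ≤ 3 employees — not satisfied.
(a) has storefront — met.
(i) ≥ 4 yrs in jurisdiction — not satisfied.
(ii) ≥60% agricultural — met.
(b) = F OR T = true.
(A) no delinquency — met.
(B) returns current — satisfied.
(i) = T AND T = true.
(A) >60% out-of-jur. sales — not satisfied.
(B) state-registered — satisfied.
(ii): F AND T → false.
(c): T OR F → true.
So (2) is satisfied (T AND T AND T).
Overall = F OR T = true.

Yes — exempt.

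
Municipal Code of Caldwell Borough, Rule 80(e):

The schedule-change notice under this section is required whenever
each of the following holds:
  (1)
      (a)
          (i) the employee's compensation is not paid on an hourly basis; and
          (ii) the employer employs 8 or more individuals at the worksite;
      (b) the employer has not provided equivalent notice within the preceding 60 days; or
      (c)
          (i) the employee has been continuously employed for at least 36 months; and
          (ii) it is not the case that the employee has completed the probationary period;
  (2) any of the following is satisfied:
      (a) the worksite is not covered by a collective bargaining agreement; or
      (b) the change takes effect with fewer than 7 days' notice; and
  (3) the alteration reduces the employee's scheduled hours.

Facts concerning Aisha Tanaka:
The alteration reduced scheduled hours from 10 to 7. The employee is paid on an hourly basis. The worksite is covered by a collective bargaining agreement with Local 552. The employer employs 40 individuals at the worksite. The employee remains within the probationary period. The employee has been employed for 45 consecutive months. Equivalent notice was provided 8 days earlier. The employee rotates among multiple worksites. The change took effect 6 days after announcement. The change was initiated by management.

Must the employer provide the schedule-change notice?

(i) not (hourly-paid) — fails.
(ii) ≥ 8 at site — holds.
(a): F AND T → false.
(b) no recent notice — fails.
(i) tenure ≥ 36 mo. — met.
(ii) not (past probation) — met.
(c): T AND T → true.
(1) = F OR F OR T = true.
(a) no CBA — not met.
(b) < 7 days' notice — met.
So (2) is satisfied (F OR T).
(3) hours reduced — holds.
Overall = T AND T AND T = true.

Yes — required.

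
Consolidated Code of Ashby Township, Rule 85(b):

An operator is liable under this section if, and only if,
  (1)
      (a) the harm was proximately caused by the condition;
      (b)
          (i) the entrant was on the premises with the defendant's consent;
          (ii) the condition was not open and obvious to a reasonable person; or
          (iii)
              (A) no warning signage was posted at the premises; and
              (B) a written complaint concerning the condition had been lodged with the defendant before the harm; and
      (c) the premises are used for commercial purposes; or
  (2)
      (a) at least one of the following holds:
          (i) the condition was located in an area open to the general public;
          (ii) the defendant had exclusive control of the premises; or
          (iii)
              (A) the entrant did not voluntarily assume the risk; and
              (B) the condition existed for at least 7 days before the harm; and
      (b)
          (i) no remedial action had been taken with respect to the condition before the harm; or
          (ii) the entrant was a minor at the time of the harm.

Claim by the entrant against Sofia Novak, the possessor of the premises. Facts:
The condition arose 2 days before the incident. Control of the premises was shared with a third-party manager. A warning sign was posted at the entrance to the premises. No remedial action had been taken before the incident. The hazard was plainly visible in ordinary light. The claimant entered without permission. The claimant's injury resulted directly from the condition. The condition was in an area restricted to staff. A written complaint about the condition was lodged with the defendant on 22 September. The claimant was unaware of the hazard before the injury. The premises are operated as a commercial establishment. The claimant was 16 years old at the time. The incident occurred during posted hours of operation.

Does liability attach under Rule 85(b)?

(a) proximate cause — holds.
(i) consent to enter — not met.
(ii) not open/obvious — not satisfied.
(A) no signage posted — not met.
(B) complaint lodged — holds.
(iii): F AND T → false.
(b): F OR F OR F → false.
(c) commercial use — holds.
(1) = T AND F AND T = false.
(i) public area — not met.
(ii) exclusive control — fails.
(A) no assumed risk — holds.
(B) condition ≥7 days old — fails.
So (iii) is not satisfied (T AND F).
(a) = F OR F OR F = false.
(i) no remedial action — met.
(ii) entrant a minor — holds.
So (b) is satisfied (T OR T).
(2) = F AND T = false.
Overall = F OR F = false.

No — not liable.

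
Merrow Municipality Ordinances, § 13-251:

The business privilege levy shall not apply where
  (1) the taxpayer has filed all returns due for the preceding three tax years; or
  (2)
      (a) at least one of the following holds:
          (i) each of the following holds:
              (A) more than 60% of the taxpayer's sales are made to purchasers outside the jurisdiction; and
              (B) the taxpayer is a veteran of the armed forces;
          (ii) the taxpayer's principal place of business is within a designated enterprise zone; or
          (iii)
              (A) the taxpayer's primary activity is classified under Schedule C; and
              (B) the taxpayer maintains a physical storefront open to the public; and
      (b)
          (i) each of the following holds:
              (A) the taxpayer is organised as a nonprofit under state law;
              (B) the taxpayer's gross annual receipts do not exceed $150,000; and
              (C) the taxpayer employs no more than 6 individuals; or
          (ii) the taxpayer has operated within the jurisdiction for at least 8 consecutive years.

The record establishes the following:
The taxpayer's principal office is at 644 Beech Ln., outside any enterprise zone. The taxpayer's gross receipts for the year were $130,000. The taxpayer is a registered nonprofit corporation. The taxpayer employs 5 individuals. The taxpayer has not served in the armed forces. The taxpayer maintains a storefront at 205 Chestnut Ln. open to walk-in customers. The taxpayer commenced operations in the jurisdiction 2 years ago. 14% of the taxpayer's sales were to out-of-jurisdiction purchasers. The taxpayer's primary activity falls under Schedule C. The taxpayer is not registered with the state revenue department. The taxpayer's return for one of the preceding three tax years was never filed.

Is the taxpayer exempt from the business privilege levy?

Yes — exempt.

(1) returns current — not met.
(A) >60% out-of-jur. sales — fails.
(B) veteran — not satisfied.
So (i) is not satisfied (F AND F).
(ii) in enterprise zone — not met.
(A) Schedule C activity — holds.
(B) has storefront — holds.
(iii) = T AND T = true.
(a) = F OR F OR T = true.
(A) nonprofit — holds.
(B) receipts ≤ $150,000 — holds.
(C) ≤ 6 employees — holds.
So (i) is satisfied (T AND T AND T).
(ii) ≥ 8 yrs in jurisdiction — not met.
So (b) is satisfied (T OR F).
So (2) is satisfied (T AND T).
Overall = F OR T = true.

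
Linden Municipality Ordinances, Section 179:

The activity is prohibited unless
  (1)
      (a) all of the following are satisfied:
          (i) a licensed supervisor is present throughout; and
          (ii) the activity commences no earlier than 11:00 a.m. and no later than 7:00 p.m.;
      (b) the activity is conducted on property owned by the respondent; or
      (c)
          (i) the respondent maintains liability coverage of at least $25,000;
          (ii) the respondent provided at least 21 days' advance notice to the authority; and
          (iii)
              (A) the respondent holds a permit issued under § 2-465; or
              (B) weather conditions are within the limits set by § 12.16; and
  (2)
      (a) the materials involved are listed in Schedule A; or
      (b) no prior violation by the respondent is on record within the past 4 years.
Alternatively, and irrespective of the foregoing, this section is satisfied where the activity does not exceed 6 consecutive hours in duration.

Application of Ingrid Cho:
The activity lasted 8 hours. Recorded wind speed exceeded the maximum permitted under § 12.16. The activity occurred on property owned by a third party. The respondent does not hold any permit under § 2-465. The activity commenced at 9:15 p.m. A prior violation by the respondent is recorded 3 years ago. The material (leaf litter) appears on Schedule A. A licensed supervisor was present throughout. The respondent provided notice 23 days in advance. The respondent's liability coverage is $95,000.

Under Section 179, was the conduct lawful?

(i) supervisor present — holds.
(ii) start within hours — not satisfied.
(a): T AND F → false.
(b) own property — not satisfied.
(i) coverage ≥ $25,000 — satisfied.
(ii) ≥21 days' notice — met.
(A) holds permit — not satisfied.
(B) weather ok — not met.
(iii) = F OR F = false.
(c): T AND T AND F → false.
(1): F OR F OR F → false.
(a) Schedule A material — met.
(b) no prior violation — not satisfied.
(2): T OR F → true.
So Overall is not satisfied (F AND T).
Exception (≤ 6 hrs duration) — not satisfied.
Result: main false OR exception false → false.

No — unlawful.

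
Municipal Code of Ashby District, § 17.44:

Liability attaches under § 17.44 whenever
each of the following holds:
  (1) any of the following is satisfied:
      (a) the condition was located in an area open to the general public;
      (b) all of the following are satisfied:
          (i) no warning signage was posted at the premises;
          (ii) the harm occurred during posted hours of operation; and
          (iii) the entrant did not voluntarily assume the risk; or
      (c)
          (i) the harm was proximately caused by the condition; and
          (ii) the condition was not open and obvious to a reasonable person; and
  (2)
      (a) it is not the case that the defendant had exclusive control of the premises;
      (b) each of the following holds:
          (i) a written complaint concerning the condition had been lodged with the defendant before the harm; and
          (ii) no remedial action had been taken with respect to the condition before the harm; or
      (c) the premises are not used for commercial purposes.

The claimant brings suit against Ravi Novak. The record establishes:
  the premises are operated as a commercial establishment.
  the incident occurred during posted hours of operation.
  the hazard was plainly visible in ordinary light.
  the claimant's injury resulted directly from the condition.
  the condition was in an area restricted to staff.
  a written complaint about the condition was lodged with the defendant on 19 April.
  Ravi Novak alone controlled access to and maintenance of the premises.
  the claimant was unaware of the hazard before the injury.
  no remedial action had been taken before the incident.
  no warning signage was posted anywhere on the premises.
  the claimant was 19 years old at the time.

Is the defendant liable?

(a) public area — not met.
(i) no signage posted — holds.
(ii) during posted hours — satisfied.
(iii) no assumed risk — holds.
(b) = T AND T AND T = true.
(i) proximate cause — holds.
(ii) not open/obvious — fails.
(c): T AND F → false.
So (1) is satisfied (F OR T OR F).
(a) not (exclusive control) — not satisfied.
(i) complaint lodged — met.
(ii) no remedial action — satisfied.
(b): T AND T → true.
(c) not (commercial use) — not met.
So (2) is satisfied (F OR T OR F).
Overall = T AND T = true.

Yes — liable.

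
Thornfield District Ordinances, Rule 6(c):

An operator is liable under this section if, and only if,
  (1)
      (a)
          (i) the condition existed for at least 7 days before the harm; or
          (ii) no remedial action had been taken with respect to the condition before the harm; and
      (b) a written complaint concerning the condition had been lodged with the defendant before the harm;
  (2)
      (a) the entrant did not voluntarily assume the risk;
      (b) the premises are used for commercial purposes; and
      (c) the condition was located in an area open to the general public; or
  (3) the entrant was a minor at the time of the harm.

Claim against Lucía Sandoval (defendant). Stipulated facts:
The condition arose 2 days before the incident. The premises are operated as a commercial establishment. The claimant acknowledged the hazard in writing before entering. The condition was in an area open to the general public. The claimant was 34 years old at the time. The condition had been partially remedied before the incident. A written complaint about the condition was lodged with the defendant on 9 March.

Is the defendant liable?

No — not liable.

(i) condition ≥7 days old — fails.
(ii) no remedial action — not met.
(a): F OR F → false.
(b) complaint lodged — met.
So (1) is not satisfied (F AND T).
(a) no assumed risk — not met.
(b) commercial use — met.
(c) public area — holds.
(2): F AND T AND T → false.
(3) entrant a minor — not satisfied.
Overall = F OR F OR F = false.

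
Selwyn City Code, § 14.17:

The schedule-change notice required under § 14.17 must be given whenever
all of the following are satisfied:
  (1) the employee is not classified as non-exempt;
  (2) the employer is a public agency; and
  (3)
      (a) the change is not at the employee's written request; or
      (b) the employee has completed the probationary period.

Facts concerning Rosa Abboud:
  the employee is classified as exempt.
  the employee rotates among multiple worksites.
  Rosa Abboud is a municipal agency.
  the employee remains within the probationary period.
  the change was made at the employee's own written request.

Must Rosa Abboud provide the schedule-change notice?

(1) not (non-exempt) — satisfied.
(2) public agency — met.
(a) not employee-requested — fails.
(b) past probation — not satisfied.
(3) = F OR F = false.
Overall = T AND T AND F = false.

No — not required.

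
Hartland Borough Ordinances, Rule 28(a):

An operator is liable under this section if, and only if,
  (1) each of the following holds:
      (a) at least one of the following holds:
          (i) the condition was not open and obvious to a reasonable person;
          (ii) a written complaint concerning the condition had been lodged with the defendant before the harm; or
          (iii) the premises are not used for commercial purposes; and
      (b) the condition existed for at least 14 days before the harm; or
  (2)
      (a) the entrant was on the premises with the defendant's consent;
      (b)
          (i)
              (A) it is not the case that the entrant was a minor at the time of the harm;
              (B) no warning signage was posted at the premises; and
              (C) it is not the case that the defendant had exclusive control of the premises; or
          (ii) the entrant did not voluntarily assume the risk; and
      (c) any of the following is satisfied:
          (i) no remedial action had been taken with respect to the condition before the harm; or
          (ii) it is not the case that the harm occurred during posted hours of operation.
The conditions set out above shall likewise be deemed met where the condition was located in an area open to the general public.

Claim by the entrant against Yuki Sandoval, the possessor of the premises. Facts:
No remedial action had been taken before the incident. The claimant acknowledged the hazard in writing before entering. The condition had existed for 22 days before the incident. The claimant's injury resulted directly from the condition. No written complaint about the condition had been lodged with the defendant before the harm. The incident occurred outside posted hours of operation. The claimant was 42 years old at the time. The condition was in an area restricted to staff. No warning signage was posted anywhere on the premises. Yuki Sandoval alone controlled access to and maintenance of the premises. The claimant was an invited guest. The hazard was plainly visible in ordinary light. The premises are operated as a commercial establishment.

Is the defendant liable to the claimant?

(i) not open/obvious — not satisfied.
(ii) complaint lodged — not satisfied.
(iii) not (commercial use) — not satisfied.
(a): F OR F OR F → false.
(b) condition ≥14 days old — holds.
So (1) is not satisfied (F AND T).
(a) consent to enter — met.
(A) not (entrant a minor) — met.
(B) no signage posted — holds.
(C) not (exclusive control) — not met.
(i): T AND T AND F → false.
(ii) no assumed risk — fails.
(b): F OR F → false.
(i) no remedial action — satisfied.
(ii) not (during posted hours) — satisfied.
(c) = T OR T = true.
(2): T AND F AND T → false.
So Overall is not satisfied (F OR F).
Exception (public area) — not satisfied.
Result: main false OR exception false → false.

No — not liable.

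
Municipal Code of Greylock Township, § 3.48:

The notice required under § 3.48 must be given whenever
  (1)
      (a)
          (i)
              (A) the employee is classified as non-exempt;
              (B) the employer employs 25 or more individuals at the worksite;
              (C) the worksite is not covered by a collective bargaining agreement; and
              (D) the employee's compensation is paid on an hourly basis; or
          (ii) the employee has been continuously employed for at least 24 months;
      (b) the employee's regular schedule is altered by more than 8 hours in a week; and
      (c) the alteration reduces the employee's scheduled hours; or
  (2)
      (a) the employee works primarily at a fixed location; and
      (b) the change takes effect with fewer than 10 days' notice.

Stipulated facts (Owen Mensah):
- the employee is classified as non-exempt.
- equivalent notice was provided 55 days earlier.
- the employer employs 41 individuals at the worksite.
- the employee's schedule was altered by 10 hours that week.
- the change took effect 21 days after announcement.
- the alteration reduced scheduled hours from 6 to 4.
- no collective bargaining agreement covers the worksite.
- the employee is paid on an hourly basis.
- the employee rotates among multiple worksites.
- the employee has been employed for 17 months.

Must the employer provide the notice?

Yes — required.

(A) non-exempt — met.
(B) ≥ 25 at site — holds.
(C) no CBA — met.
(D) hourly-paid — met.
So (i) is satisfied (T AND T AND T AND T).
(ii) tenure ≥ 24 mo. — not met.
(a) = T OR F = true.
(b) schedule shift > 8h — met.
(c) hours reduced — satisfied.
(1) = T AND T AND T = true.
(a) fixed location — not satisfied.
(b) < 10 days' notice — not satisfied.
So (2) is not satisfied (F AND F).
Overall: T OR F → true.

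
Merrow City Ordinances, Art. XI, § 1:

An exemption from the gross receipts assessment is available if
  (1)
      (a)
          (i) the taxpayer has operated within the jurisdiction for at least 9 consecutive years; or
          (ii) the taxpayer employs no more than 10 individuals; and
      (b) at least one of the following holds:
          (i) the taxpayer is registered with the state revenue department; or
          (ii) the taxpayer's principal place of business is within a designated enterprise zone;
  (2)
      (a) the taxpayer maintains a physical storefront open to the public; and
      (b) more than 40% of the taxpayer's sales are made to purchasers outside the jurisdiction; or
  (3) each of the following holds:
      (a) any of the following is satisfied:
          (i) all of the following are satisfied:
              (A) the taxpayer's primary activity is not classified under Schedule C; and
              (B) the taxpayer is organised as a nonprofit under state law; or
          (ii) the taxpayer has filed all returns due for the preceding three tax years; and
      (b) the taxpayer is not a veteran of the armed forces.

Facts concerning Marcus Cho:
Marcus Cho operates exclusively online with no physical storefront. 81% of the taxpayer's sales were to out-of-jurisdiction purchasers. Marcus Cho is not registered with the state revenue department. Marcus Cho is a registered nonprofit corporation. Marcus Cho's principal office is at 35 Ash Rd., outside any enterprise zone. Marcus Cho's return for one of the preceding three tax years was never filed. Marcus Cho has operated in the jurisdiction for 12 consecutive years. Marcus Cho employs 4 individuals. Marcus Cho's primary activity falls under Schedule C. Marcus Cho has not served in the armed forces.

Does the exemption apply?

(i) ≥ 9 yrs in jurisdiction — satisfied.
(ii) ≤ 10 employees — holds.
(a): T OR T → true.
(i) state-registered — fails.
(ii) in enterprise zone — not met.
(b) = F OR F = false.
(1) = T AND F = false.
(a) has storefront — not met.
(b) >40% out-of-jur. sales — satisfied.
(2): F AND T → false.
(A) not (Schedule C activity) — fails.
(B) nonprofit — holds.
(i) = F AND T = false.
(ii) returns current — fails.
(a): F OR F → false.
(b) not (veteran) — satisfied.
(3) = F AND T = false.
Overall = F OR F OR F = false.

No — not exempt.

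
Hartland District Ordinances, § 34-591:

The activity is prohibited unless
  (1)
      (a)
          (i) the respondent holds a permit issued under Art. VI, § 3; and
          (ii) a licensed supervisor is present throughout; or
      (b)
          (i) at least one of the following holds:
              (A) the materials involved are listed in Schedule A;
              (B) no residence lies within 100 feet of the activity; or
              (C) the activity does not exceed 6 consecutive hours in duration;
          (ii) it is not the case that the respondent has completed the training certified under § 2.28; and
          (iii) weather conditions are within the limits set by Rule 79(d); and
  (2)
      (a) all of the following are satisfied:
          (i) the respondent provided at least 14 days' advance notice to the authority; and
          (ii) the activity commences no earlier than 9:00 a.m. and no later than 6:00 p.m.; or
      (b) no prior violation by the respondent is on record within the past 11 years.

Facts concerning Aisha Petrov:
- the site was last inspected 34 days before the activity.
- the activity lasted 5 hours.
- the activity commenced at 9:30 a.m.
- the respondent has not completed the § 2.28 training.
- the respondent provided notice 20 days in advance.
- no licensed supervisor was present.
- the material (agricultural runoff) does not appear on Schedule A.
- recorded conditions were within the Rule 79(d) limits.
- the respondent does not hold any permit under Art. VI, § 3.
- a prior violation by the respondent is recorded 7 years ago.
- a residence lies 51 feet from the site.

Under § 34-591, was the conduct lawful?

Yes — lawful.

(i) holds permit — not satisfied.
(ii) supervisor present — not met.
So (a) is not satisfied (F AND F).
(A) Schedule A material — not satisfied.
(B) no residence in 100 ft — not met.
(C) ≤ 6 hrs duration — met.
So (i) is satisfied (F OR F OR T).
(ii) not (training certified) — holds.
(iii) weather ok — holds.
(b) = T AND T AND T = true.
So (1) is satisfied (F OR T).
(i) ≥14 days' notice — holds.
(ii) start within hours — met.
(a): T AND T → true.
(b) no prior violation — fails.
So (2) is satisfied (T OR F).
Overall: T AND T → true.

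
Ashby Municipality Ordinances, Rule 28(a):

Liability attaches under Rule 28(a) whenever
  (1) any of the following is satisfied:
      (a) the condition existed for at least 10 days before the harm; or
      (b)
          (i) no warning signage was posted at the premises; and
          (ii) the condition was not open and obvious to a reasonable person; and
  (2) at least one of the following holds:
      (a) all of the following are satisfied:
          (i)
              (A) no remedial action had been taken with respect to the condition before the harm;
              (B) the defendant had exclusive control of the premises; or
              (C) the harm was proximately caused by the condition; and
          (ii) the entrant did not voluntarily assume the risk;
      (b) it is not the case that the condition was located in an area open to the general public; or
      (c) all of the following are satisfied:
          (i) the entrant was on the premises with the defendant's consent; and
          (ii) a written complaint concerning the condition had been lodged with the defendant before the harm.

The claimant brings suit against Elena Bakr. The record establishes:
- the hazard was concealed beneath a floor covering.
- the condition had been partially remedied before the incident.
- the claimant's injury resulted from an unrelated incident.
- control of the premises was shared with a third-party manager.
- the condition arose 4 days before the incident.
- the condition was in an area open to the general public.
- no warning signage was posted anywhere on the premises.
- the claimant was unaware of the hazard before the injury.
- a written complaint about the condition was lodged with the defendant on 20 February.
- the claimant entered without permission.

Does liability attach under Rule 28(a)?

No — not liable.

(a) condition ≥10 days old — not met.
(i) no signage posted — holds.
(ii) not open/obvious — met.
(b): T AND T → true.
So (1) is satisfied (F OR T).
(A) no remedial action — fails.
(B) exclusive control — not met.
(C) proximate cause — not satisfied.
(i): F OR F OR F → false.
(ii) no assumed risk — satisfied.
(a) = F AND T = false.
(b) not (public area) — not met.
(i) consent to enter — fails.
(ii) complaint lodged — satisfied.
(c): F AND T → false.
(2): F OR F OR F → false.
Overall = T AND F = false.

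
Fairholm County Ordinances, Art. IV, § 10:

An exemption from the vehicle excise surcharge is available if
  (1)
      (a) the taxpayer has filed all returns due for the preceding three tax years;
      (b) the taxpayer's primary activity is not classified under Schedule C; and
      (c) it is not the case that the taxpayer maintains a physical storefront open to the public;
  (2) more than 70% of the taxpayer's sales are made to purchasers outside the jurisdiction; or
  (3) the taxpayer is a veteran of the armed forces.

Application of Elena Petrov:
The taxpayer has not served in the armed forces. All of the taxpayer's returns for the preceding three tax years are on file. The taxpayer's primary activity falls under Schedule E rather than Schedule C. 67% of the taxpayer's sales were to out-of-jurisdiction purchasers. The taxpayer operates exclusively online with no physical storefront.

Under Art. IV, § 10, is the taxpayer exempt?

Yes — exempt.

(a) returns current — holds.
(b) not (Schedule C activity) — satisfied.
(c) not (has storefront) — satisfied.
(1): T AND T AND T → true.
(2) >70% out-of-jur. sales — not satisfied.
(3) veteran — not satisfied.
Overall = T OR F OR F = true.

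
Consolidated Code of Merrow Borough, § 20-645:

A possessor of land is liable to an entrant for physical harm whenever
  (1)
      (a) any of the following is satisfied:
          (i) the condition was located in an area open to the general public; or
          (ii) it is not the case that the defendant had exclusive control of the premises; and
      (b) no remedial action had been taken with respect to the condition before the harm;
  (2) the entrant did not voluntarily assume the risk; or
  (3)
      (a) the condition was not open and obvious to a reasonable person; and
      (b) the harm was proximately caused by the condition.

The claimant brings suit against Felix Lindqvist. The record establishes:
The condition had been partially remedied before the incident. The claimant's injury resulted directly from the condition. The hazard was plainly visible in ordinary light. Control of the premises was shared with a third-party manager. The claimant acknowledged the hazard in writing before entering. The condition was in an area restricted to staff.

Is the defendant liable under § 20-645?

(i) public area — not satisfied.
(ii) not (exclusive control) — holds.
(a) = F OR T = true.
(b) no remedial action — not satisfied.
So (1) is not satisfied (T AND F).
(2) no assumed risk — not met.
(a) not open/obvious — fails.
(b) proximate cause — satisfied.
(3): F AND T → false.
Overall = F OR F OR F = false.

No — not liable.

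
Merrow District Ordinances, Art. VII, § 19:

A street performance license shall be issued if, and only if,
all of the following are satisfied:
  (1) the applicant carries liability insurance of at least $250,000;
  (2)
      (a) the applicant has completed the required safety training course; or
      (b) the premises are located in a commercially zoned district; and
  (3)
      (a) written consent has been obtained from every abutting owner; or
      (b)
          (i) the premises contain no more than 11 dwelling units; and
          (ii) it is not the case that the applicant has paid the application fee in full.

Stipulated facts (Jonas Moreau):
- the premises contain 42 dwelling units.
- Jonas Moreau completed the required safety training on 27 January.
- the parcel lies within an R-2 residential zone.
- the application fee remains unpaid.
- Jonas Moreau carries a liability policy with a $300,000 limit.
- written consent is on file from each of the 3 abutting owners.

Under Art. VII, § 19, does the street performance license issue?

(1) insurance ≥ $250,000 — met.
(a) safety training — met.
(b) commercially zoned — fails.
So (2) is satisfied (T OR F).
(a) all abutters consent — holds.
(i) ≤ 11 units — not satisfied.
(ii) not (fee paid) — holds.
(b) = F AND T = false.
So (3) is satisfied (T OR F).
Overall: T AND T AND T → true.

Yes — granted.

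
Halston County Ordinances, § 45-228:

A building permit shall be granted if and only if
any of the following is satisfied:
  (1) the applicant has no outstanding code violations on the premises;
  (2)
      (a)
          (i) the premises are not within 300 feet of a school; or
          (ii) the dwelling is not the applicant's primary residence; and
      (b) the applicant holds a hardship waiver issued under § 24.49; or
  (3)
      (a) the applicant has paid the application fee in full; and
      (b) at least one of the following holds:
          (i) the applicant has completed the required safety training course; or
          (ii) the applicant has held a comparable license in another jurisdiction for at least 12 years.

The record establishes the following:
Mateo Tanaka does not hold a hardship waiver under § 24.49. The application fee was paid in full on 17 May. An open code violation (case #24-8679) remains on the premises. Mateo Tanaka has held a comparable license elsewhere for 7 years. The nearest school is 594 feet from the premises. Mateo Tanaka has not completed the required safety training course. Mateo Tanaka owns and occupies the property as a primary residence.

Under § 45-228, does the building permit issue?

No — denied.

(1) no code violations — not met.
(i) ≥300 ft from school — holds.
(ii) not (primary residence) — fails.
(a): T OR F → true.
(b) hardship waiver — not met.
(2) = T AND F = false.
(a) fee paid — met.
(i) safety training — fails.
(ii) prior license ≥ 12 yr — not met.
(b): F OR F → false.
(3): T AND F → false.
So Overall is not satisfied (F OR F OR F).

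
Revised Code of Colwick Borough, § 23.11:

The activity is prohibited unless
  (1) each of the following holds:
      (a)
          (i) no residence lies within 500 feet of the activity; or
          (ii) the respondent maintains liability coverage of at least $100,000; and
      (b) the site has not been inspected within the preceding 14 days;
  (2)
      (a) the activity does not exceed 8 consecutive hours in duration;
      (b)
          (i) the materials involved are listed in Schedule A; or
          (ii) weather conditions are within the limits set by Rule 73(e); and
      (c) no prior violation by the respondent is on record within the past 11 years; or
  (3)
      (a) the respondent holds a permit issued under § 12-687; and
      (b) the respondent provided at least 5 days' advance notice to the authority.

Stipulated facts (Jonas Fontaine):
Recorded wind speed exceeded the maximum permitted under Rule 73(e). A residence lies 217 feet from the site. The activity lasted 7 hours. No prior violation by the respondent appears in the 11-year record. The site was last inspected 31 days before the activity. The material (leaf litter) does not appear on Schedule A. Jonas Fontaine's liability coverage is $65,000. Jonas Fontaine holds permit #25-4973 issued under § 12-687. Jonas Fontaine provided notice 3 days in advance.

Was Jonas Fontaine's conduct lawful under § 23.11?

(i) no residence in 500 ft — fails.
(ii) coverage ≥ $100,000 — not met.
So (a) is not satisfied (F OR F).
(b) not (site inspected) — met.
(1) = F AND T = false.
(a) ≤ 8 hrs duration — met.
(i) Schedule A material — fails.
(ii) weather ok — fails.
(b) = F OR F = false.
(c) no prior violation — holds.
(2) = T AND F AND T = false.
(a) holds permit — satisfied.
(b) ≥5 days' notice — not met.
(3) = T AND F = false.
Overall: F OR F OR F → false.

No — unlawful.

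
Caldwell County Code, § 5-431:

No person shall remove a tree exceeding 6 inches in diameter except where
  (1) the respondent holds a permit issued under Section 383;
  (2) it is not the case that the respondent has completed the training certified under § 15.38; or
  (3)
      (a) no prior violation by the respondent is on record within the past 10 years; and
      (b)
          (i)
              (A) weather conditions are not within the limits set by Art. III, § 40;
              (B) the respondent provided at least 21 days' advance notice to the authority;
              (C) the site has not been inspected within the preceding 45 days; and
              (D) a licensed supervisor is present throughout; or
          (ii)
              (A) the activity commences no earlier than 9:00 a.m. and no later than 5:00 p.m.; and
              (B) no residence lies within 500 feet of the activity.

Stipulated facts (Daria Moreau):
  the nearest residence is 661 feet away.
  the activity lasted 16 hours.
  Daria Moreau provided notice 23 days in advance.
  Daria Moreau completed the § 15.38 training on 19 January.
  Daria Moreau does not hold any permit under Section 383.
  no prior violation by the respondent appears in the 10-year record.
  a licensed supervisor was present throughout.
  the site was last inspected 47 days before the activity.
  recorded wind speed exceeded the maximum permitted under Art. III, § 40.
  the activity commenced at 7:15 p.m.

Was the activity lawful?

(1) holds permit — fails.
(2) not (training certified) — not satisfied.
(a) no prior violation — holds.
(A) not (weather ok) — holds.
(B) ≥21 days' notice — satisfied.
(C) not (site inspected) — holds.
(D) supervisor present — holds.
So (i) is satisfied (T AND T AND T AND T).
(A) start within hours — not met.
(B) no residence in 500 ft — satisfied.
(ii): F AND T → false.
So (b) is satisfied (T OR F).
(3) = T AND T = true.
Overall = F OR F OR T = true.

Yes — lawful.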